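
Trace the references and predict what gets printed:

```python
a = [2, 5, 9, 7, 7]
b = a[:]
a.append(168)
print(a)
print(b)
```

Key concept: slice [:] creates copy.
Step by step:
`a = [2, 5, 9, 7, 7]` → a = [2, 5, 9, 7, 7]
`b = a[:]` → b = [2, 5, 9, 7, 7]
`a.append(168)` → a = [2, 5, 9, 7, 7, 168]
`print(a)` → prints [2, 5, 9, 7, 7, 168]
`print(b)` → prints [2, 5, 9, 7, 7]

Answer:
[2, 5, 9, 7, 7, 168]
[2, 5, 9, 7, 7]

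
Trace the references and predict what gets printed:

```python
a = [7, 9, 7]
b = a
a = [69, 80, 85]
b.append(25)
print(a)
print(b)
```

Key concept: rebinding vs mutation: a is rebound to a new list, b still points at the original.
Step by step:
`a = [7, 9, 7]` → a = [7, 9, 7]
`b = a` → b = [7, 9, 7] (same object as a)
`a = [69, 80, 85]` → a = [69, 80, 85]
`b.append(25)` → b = [7, 9, 7, 25]
`print(a)` → prints [69, 80, 85]
`print(b)` → prints [7, 9, 7, 25]

Answer:
[69, 80, 85]
[7, 9, 7, 25]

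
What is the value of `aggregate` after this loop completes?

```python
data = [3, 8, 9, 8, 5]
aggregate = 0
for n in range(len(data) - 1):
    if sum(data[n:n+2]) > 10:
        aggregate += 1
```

Count windows with sum > 10
`aggregate` takes the values: 0 → 1 → 2 → 3 → 4

Answer: 4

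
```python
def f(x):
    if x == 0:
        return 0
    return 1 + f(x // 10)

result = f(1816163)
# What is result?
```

Count of digits of 1816163: 7

Answer: 7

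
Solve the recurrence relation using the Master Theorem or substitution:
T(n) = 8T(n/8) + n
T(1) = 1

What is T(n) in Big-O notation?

By Master Theorem: a=8, b=8, f(n)=n. Since log_8(8) = 1 and f(n) = Θ(n^1), Case 2 applies. T(n) = O(n log n).

Answer: O(n log n)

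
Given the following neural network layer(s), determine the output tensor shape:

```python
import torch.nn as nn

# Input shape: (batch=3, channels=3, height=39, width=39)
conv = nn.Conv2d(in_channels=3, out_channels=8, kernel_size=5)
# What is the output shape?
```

Input: (3, 3, 39, 39) -> Output: (3, 8, 35, 35)

Answer: (3, 8, 35, 35)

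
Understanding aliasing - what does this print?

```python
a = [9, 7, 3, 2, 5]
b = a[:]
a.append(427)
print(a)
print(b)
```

Key concept: slice [:] creates copy.
Step by step:
`a = [9, 7, 3, 2, 5]` → a = [9, 7, 3, 2, 5]
`b = a[:]` → b = [9, 7, 3, 2, 5]
`a.append(427)` → a = [9, 7, 3, 2, 5, 427]
`print(a)` → prints [9, 7, 3, 2, 5, 427]
`print(b)` → prints [9, 7, 3, 2, 5]

Answer:
[9, 7, 3, 2, 5, 427]
[9, 7, 3, 2, 5]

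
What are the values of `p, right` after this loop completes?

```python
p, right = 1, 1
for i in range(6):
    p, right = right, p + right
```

Fibonacci: after 6 iterations
`p, right` takes the values: (1, 1) → (1, 2) → (2, 3) → (3, 5) → (5, 8) → (8, 13) → (13, 21)

Answer: 13, 21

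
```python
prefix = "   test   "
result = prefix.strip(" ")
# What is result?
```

Trace:
`prefix = "   test   "` → prefix = '   test   '
`result = prefix.strip(" ")` → result = 'test'
So result = 'test'

Answer: 'test'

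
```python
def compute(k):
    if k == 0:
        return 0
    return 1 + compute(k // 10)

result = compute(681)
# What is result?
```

Count of digits of 681: 3

Answer: 3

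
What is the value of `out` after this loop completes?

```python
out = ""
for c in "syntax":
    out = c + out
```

Reverse 'syntax'
`out` takes the values: "" → "s" → "ys" → "nys" → "tnys" → "atnys" → "xatnys"

Answer: "xatnys"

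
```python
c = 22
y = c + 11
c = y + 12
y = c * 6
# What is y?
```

Trace:
`c = 22` → c = 22
`y = c + 11` → y = 33
`c = y + 12` → c = 45
`y = c * 6` → y = 270
So y = 270

Answer: 270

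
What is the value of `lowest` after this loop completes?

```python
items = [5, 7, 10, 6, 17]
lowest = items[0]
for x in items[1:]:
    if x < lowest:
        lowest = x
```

Minimum of [5, 7, 10, 6, 17]
`lowest` takes the values: 5

Answer: 5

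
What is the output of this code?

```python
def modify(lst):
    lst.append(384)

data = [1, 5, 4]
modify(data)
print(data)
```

Key concept: function modifies passed list.
Step by step:
`data = [1, 5, 4]` → data = [1, 5, 4]
`modify(data)` → data = [1, 5, 4, 384]
`print(data)` → prints [1, 5, 4, 384]

Answer: [1, 5, 4, 384]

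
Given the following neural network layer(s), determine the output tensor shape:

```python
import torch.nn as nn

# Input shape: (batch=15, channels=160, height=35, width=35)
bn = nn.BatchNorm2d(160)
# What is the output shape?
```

Input: (15, 160, 35, 35) -> Output: (15, 160, 35, 35)

Answer: (15, 160, 35, 35)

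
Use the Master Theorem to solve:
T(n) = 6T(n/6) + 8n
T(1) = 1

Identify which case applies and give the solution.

a=6, b=6, f(n)=8n. log_6(6) = 1. Since c=1 = 1, Case 2 applies: T(n) = Θ(n^log_b(a) · log n) = O(n log n).

Answer: O(n log n) - Case 2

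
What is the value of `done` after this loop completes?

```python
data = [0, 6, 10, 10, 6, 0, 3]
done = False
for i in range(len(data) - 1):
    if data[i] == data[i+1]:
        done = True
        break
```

Check consecutive duplicates in [0, 6, 10, 10, 6, 0, 3]
`done` takes the values: False → True

Answer: True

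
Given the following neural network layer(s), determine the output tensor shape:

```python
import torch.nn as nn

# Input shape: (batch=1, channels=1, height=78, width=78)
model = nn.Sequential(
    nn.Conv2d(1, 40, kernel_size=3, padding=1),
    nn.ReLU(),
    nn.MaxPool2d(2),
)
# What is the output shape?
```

Input: (1, 1, 78, 78) -> after Conv2d: (1, 40, 78, 78) -> after ReLU: (1, 40, 78, 78) -> Output: (1, 40, 39, 39)

Answer: (1, 40, 39, 39)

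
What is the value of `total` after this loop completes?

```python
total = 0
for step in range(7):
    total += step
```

Sum of 0 to 6 = 21
`total` takes the values: 0 → 1 → 3 → 6 → 10 → 15 → 21

Answer: 21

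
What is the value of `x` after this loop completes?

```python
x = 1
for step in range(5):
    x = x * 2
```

Multiply by 2, 5 times: 1 * 2^5 = 32
`x` takes the values: 1 → 2 → 4 → 8 → 16 → 32

Answer: 32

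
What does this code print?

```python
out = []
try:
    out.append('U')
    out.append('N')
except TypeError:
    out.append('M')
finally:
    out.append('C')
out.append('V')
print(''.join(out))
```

Execution trace: 'U' (try body) → 'N' (try body, no exception) → 'C' (finally) → 'V' (after the try/except). Output: UNCV

Answer: UNCV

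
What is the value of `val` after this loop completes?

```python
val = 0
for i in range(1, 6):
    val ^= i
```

XOR of 1 to 5
`val` takes the values: 0 → 1 → 3 → 0 → 4 → 1

Answer: 1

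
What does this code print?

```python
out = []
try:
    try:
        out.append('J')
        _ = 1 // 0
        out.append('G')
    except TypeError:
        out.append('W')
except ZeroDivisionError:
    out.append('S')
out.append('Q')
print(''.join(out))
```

Execution trace: 'J' (try body) → 'S' (outer except ZeroDivisionError) → 'Q' (after the try/except). Output: JSQ

Answer: JSQ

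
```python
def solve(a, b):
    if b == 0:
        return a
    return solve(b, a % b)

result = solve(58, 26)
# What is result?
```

solve(58, 26) -> solve(26, 6) -> solve(6, 2) -> solve(2, 0) -> 2

Answer: 2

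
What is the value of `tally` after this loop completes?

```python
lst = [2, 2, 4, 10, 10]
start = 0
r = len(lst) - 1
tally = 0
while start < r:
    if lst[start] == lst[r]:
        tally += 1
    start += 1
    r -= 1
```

Count matching pairs from ends
`tally` takes the values: 0

Answer: 0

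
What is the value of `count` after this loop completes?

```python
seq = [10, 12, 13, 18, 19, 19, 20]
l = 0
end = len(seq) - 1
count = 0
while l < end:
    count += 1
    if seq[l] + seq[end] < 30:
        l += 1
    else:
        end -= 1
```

Steps to find pair summing to 30
`count` takes the values: 0 → 1 → 2 → 3 → 4 → 5 → 6

Answer: 6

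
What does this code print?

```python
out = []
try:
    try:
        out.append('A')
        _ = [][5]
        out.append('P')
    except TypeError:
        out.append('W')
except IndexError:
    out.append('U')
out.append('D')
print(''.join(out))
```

Execution trace: 'A' (try body) → 'U' (outer except IndexError) → 'D' (after the try/except). Output: AUD

Answer: AUD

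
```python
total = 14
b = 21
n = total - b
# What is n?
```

Trace:
`total = 14` → total = 14
`b = 21` → b = 21
`n = total - b` → n = -7
So n = -7

Answer: -7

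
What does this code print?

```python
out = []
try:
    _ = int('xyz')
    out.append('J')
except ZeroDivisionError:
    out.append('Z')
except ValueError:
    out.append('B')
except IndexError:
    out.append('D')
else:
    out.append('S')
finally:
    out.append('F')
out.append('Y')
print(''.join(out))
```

Execution trace: 'B' (except ValueError) → 'F' (finally) → 'Y' (after the try/except). Output: BFY

Answer: BFY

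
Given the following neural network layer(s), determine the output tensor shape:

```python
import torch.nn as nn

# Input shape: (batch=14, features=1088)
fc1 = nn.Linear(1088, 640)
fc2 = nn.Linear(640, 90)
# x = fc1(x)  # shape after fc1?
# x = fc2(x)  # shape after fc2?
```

Input: (14, 1088) -> after fc1: (14, 640) -> Output: (14, 90)

Answer: (14, 90)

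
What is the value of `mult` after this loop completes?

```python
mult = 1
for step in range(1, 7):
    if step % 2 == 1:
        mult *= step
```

Product of odd numbers 1 to 6
`mult` takes the values: 1 → 3 → 15

Answer: 15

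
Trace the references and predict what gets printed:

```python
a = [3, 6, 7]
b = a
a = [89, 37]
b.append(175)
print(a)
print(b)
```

Key concept: rebinding vs mutation: a is rebound to a new list, b still points at the original.
Step by step:
`a = [3, 6, 7]` → a = [3, 6, 7]
`b = a` → b = [3, 6, 7] (same object as a)
`a = [89, 37]` → a = [89, 37]
`b.append(175)` → b = [3, 6, 7, 175]
`print(a)` → prints [89, 37]
`print(b)` → prints [3, 6, 7, 175]

Answer:
[89, 37]
[3, 6, 7, 175]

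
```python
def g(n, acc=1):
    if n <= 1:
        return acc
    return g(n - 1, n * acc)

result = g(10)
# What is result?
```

Accumulator trace (n, acc): (10, 1) -> (9, 10) -> (8, 90) -> (7, 720) -> (6, 5040) -> (5, 30240) -> (4, 151200) -> (3, 604800) -> (2, 1814400) -> (1, 3628800) -> return 3628800

Answer: 3628800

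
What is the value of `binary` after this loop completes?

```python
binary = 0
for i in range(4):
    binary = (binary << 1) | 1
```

Build 4 consecutive 1-bits: 0b1111
`binary` takes the values: 0 → 1 → 3 → 7 → 15

Answer: 15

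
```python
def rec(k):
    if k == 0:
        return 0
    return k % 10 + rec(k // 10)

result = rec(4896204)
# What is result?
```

Sum of digits of 4896204: 4 + 0 + 2 + 6 + 9 + 8 + 4 = 33

Answer: 33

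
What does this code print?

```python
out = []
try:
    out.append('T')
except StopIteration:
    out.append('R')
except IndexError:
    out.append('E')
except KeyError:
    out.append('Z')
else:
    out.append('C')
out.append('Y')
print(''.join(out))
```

Execution trace: 'T' (try body, no exception) → 'C' (else) → 'Y' (after the try/except). Output: TCY

Answer: TCY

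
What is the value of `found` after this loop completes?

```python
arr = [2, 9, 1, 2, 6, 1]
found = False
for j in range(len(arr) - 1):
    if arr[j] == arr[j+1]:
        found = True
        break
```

Check consecutive duplicates in [2, 9, 1, 2, 6, 1]
`found` takes the values: False

Answer: False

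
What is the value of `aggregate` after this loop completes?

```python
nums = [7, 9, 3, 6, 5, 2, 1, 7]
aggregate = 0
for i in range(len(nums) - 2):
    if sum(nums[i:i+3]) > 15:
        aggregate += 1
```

Count windows with sum > 15
`aggregate` takes the values: 0 → 1 → 2

Answer: 2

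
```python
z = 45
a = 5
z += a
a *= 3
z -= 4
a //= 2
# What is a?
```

Trace:
`z = 45` → z = 45
`a = 5` → a = 5
`z += a` → z = 50
`a *= 3` → a = 15
`z -= 4` → z = 46
`a //= 2` → a = 7
So a = 7

Answer: 7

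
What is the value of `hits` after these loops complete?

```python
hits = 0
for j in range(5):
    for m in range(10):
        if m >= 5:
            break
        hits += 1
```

Inner breaks at 5, outer runs 5 times
`hits` takes the values: 0 → 1 → 2 → 3 → 4 → 5 → 6 → 7 → 8 → 9 → 10 → 11 → 12 → 13 → 14 → 15 → 16 → 17 → 18 → 19 → 20 → 21 → 22 → 23 → 24 → 25

Answer: 25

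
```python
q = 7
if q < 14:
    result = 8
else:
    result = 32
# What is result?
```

Trace:
`q = 7` → q = 7
`if q < 14: ...` → q < 14 is True → result = 8
So result = 8

Answer: 8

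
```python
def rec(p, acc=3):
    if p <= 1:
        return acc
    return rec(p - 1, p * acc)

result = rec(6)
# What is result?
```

Accumulator trace (n, acc): (6, 3) -> (5, 18) -> (4, 90) -> (3, 360) -> (2, 1080) -> (1, 2160) -> return 2160

Answer: 2160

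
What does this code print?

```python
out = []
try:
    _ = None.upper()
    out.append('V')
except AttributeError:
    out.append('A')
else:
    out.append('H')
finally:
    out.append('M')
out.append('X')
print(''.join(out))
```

Execution trace: 'A' (except AttributeError) → 'M' (finally) → 'X' (after the try/except). Output: AMX

Answer: AMX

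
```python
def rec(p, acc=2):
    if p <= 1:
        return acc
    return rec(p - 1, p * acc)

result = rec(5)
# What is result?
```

Accumulator trace (n, acc): (5, 2) -> (4, 10) -> (3, 40) -> (2, 120) -> (1, 240) -> return 240

Answer: 240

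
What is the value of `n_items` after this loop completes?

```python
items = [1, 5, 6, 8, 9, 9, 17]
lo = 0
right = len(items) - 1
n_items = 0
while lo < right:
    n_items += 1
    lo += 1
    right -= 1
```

Iterations until pointers meet (list length 7)
`n_items` takes the values: 0 → 1 → 2 → 3

Answer: 3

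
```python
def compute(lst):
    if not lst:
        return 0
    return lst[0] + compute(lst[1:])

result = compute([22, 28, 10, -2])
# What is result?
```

22 + 28 + 10 + (-2) + 0 = 58

Answer: 58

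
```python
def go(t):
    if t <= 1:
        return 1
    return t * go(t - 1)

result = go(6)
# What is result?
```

go(6) = 6 * 5 * 4 * 3 * 2 * 1 = 720

Answer: 720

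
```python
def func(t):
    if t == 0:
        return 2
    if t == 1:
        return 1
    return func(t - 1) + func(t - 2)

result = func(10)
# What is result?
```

Build up from base cases: func(0)=2, func(1)=1, func(2)=3, func(3)=4, func(4)=7, func(5)=11, func(6)=18, ..., func(10)=123

Answer: 123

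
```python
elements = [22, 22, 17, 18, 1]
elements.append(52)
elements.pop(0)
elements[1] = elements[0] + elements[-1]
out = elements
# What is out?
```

Trace:
`elements = [22, 22, 17, 18, 1]` → elements = [22, 22, 17, 18, 1]
`elements.append(52)` → elements = [22, 22, 17, 18, 1, 52]
`elements.pop(0)` → elements = [22, 17, 18, 1, 52]
`elements[1] = elements[0] + elements[-1]` → elements = [22, 74, 18, 1, 52]
`out = elements` → out = [22, 74, 18, 1, 52]
So out = [22, 74, 18, 1, 52]

Answer: [22, 74, 18, 1, 52]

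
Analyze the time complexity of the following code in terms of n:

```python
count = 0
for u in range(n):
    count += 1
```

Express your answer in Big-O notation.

Each loop level contributes: n. Multiplying the contributions gives O(n).

Answer: O(n)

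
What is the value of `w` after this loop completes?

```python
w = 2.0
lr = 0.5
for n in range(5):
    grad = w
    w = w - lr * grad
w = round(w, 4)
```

Gradient descent: w = 2.0 * (1 - 0.5)^5
`w` takes the values: 2.0 → 1.0 → 0.5 → 0.25 → 0.125 → 0.0625

Answer: 0.0625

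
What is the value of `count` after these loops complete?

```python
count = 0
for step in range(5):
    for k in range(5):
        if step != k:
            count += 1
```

5² - 5 (exclude diagonal)
`count` takes the values: 0 → 1 → 2 → 3 → 4 → 5 → 6 → 7 → 8 → 9 → 10 → 11 → 12 → 13 → 14 → 15 → 16 → 17 → 18 → 19 → 20

Answer: 20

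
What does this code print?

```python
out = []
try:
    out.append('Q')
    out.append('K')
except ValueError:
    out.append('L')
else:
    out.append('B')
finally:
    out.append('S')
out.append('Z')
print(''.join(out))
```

Execution trace: 'Q' (try body) → 'K' (try body, no exception) → 'B' (else) → 'S' (finally) → 'Z' (after the try/except). Output: QKBSZ

Answer: QKBSZ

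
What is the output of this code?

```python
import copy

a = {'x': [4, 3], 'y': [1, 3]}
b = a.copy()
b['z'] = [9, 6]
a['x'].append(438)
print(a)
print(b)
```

Key concept: shallow copy of dict with mutable values.
Step by step:
`a = {'x': [4, 3], 'y': [1, 3]}` → a = {'x': [4, 3], 'y': [1, 3]}
`b = a.copy()` → b = {'x': [4, 3], 'y': [1, 3]}
`b['z'] = [9, 6]` → b = {'x': [4, 3], 'y': [1, 3], 'z': [9, 6]}
`a['x'].append(438)` → a = {'x': [4, 3, 438], 'y': [1, 3]}; b = {'x': [4, 3, 438], 'y': [1, 3], 'z': [9, 6]}
`print(a)` → prints {'x': [4, 3, 438], 'y': [1, 3]}
`print(b)` → prints {'x': [4, 3, 438], 'y': [1, 3], 'z': [9, 6]}

Answer:
{'x': [4, 3, 438], 'y': [1, 3]}
{'x': [4, 3, 438], 'y': [1, 3], 'z': [9, 6]}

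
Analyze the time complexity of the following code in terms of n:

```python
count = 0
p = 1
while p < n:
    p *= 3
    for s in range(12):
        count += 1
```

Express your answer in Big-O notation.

Each loop level contributes: log n × 1. Multiplying the contributions gives O(log n).

Answer: O(log n)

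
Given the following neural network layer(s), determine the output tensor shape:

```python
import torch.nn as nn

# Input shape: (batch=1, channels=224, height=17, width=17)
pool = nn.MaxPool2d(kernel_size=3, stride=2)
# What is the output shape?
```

Input: (1, 224, 17, 17) -> Output: (1, 224, 8, 8)

Answer: (1, 224, 8, 8)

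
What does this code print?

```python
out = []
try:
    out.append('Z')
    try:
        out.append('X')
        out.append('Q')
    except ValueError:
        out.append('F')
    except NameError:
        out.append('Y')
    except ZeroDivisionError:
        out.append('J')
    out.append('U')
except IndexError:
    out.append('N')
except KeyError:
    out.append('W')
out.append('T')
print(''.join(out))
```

Execution trace: 'Z' (try body) → 'X' (inner try body) → 'Q' (inner try body, no exception) → 'U' (try body, no exception) → 'T' (after the try/except). Output: ZXQUT

Answer: ZXQUT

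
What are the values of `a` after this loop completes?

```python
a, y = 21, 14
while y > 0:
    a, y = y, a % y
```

GCD of 21 and 14
`a` takes the values: 21 → 14 → 7

Answer: 7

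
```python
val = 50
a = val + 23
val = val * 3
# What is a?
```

Trace:
`val = 50` → val = 50
`a = val + 23` → a = 73
`val = val * 3` → val = 150
So a = 73

Answer: 73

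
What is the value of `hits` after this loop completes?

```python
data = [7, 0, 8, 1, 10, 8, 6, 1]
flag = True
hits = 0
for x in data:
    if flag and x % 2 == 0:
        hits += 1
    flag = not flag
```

Count even values at even positions
`hits` takes the values: 0 → 1 → 2 → 3

Answer: 3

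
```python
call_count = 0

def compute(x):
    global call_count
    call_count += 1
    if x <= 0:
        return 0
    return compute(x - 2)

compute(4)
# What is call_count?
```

Linear recursion stepping by 2: 3 calls from x=4 down to ≤0.

Answer: 3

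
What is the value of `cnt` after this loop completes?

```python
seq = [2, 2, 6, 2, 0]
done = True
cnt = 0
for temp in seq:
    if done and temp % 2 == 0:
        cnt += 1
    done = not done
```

Count even values at even positions
`cnt` takes the values: 0 → 1 → 2 → 3

Answer: 3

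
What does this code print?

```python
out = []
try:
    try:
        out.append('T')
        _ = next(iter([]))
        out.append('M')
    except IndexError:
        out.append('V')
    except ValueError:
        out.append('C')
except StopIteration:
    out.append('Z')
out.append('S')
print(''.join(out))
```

Execution trace: 'T' (try body) → 'Z' (outer except StopIteration) → 'S' (after the try/except). Output: TZS

Answer: TZS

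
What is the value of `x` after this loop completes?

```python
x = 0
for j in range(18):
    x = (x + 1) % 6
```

Increment mod 6, 18 times = 0
`x` takes the values: 0 → 1 → 2 → 3 → 4 → 5 → 0 → 1 → 2 → 3 → 4 → 5 → 0 → 1 → 2 → 3 → 4 → 5 → 0

Answer: 0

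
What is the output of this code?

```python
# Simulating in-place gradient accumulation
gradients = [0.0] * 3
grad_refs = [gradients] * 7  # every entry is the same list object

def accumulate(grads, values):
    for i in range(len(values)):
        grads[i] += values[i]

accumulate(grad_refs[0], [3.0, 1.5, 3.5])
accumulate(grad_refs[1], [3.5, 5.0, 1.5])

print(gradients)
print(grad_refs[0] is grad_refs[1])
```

Key concept: gradient accumulation aliasing.
Step by step:
`gradients = [0.0] * 3` → gradients = [0.0, 0.0, 0.0]
`grad_refs = [gradients] * 7` → grad_refs = [[0.0, 0.0, 0.0], [0.0, 0.0, 0.0], [0.0, 0.0, 0.0], [0.0, 0.0, 0.0], [0.0, 0.0, 0.0], [0.0, 0.0, 0.0], [0.0, 0.0, 0.0]]
`accumulate(grad_refs[0], [3.0, 1.5, 3.5])` → gradients = [3.0, 1.5, 3.5]; grad_refs = [[3.0, 1.5, 3.5], [3.0, 1.5, 3.5], [3.0, 1.5, 3.5], [3.0, 1.5, 3.5], [3.0, 1.5, 3.5], [3.0, 1.5, 3.5], [3.0, 1.5, 3.5]]
`accumulate(grad_refs[1], [3.5, 5.0, 1.5])` → gradients = [6.5, 6.5, 5.0]; grad_refs = [[6.5, 6.5, 5.0], [6.5, 6.5, 5.0], [6.5, 6.5, 5.0], [6.5, 6.5, 5.0], [6.5, 6.5, 5.0], [6.5, 6.5, 5.0], [6.5, 6.5, 5.0]]
`print(gradients)` → prints [6.5, 6.5, 5.0]
`print(grad_refs[0] is grad_refs[1])` → prints True

Answer:
[6.5, 6.5, 5.0]
True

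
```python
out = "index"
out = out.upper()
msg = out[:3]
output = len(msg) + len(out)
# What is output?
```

Trace:
`out = "index"` → out = 'index'
`out = out.upper()` → out = 'INDEX'
`msg = out[:3]` → msg = 'IND'
`output = len(msg) + len(out)` → output = 8
So output = 8

Answer: 8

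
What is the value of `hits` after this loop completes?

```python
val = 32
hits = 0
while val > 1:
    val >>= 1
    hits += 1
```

Count right shifts until 1
`hits` takes the values: 0 → 1 → 2 → 3 → 4 → 5

Answer: 5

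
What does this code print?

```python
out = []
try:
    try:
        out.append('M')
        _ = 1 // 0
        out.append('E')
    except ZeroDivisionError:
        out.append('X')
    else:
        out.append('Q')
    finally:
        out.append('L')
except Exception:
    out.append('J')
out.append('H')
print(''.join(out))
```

Execution trace: 'M' (inner try body) → 'X' (inner except ZeroDivisionError) → 'L' (inner finally) → 'H' (after the try/except). Output: MXLH

Answer: MXLH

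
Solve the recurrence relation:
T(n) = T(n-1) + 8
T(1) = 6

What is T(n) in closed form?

Unrolling: T(n) = T(1) + 8·(n-1) = 6 + 8(n-1) = 8n - 2.

Answer: T(n) = 8n - 2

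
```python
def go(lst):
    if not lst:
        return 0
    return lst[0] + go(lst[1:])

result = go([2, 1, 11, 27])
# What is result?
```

2 + 1 + 11 + 27 + 0 = 41

Answer: 41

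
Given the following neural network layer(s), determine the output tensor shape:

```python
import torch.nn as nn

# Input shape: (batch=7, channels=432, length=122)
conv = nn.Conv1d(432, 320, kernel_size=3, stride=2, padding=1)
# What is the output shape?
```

Input: (7, 432, 122) -> Output: (7, 320, 61)

Answer: (7, 320, 61)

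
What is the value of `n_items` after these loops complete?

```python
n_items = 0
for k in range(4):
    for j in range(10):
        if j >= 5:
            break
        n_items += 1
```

Inner breaks at 5, outer runs 4 times
`n_items` takes the values: 0 → 1 → 2 → 3 → 4 → 5 → 6 → 7 → 8 → 9 → 10 → 11 → 12 → 13 → 14 → 15 → 16 → 17 → 18 → 19 → 20

Answer: 20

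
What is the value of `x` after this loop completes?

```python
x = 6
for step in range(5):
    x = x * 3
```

Multiply by 3, 5 times: 6 * 3^5 = 1458
`x` takes the values: 6 → 18 → 54 → 162 → 486 → 1458

Answer: 1458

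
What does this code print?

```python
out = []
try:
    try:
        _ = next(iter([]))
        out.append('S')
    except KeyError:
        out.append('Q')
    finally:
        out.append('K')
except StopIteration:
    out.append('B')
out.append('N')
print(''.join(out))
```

Execution trace: 'K' (finally) → 'B' (outer except StopIteration) → 'N' (after the try/except). Output: KBN

Answer: KBN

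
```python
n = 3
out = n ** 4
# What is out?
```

Trace:
`n = 3` → n = 3
`out = n ** 4` → out = 81
So out = 81

Answer: 81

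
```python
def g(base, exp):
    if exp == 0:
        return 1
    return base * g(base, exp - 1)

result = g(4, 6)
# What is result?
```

g(4, 6) = 4 * 4 * 4 * 4 * 4 * 4 = 4096

Answer: 4096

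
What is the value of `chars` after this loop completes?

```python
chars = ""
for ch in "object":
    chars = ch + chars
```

Reverse 'object'
`chars` takes the values: "" → "o" → "bo" → "jbo" → "ejbo" → "cejbo" → "tcejbo"

Answer: "tcejbo"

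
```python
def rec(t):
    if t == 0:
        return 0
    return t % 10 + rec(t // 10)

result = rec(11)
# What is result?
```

Sum of digits of 11: 1 + 1 = 2

Answer: 2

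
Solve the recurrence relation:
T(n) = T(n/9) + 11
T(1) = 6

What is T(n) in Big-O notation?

Each step divides n by 9 and adds 11. After log_9(n) steps we reach T(1)=6. So T(n) = 11·log_9(n) + 6 = O(log n).

Answer: O(log n)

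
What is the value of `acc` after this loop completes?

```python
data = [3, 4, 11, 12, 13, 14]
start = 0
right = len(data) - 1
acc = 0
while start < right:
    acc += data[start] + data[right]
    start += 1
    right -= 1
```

Sum of pairs from ends
`acc` takes the values: 0 → 17 → 34 → 57

Answer: 57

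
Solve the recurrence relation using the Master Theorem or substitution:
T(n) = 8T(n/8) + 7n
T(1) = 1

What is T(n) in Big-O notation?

By Master Theorem: a=8, b=8, f(n)=7n. Since log_8(8) = 1 and f(n) = Θ(n^1), Case 2 applies. T(n) = O(n log n).

Answer: O(n log n)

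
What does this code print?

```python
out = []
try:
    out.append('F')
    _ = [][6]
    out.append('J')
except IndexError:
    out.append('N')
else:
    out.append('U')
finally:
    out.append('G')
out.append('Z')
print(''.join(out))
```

Execution trace: 'F' (try body) → 'N' (except IndexError) → 'G' (finally) → 'Z' (after the try/except). Output: FNGZ

Answer: FNGZ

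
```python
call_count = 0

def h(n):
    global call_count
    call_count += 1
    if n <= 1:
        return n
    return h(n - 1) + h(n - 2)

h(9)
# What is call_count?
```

Calls(n) = 1 + Calls(n-1) + Calls(n-2); Calls(0)=Calls(1)=1. For n=9 this gives 109.

Answer: 109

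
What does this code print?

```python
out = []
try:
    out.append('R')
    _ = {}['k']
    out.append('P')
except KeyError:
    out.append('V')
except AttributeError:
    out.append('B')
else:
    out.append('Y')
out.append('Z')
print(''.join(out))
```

Execution trace: 'R' (try body) → 'V' (except KeyError) → 'Z' (after the try/except). Output: RVZ

Answer: RVZ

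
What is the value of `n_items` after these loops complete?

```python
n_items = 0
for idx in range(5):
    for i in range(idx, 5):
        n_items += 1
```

Upper triangle: 5 + 4 + ... + 1
`n_items` takes the values: 0 → 1 → 2 → 3 → 4 → 5 → 6 → 7 → 8 → 9 → 10 → 11 → 12 → 13 → 14 → 15

Answer: 15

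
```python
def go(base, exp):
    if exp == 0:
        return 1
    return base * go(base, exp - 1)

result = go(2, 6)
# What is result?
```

go(2, 6) = 2 * 2 * 2 * 2 * 2 * 2 = 64

Answer: 64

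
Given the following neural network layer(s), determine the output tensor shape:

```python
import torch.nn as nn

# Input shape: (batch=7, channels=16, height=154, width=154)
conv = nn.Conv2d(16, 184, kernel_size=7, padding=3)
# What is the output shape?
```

Input: (7, 16, 154, 154) -> Output: (7, 184, 154, 154)

Answer: (7, 184, 154, 154)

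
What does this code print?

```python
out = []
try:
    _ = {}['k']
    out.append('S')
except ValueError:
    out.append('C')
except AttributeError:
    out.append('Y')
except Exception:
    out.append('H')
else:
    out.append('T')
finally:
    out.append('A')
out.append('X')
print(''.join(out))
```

Execution trace: 'H' (except Exception) → 'A' (finally) → 'X' (after the try/except). Output: HAX

Answer: HAX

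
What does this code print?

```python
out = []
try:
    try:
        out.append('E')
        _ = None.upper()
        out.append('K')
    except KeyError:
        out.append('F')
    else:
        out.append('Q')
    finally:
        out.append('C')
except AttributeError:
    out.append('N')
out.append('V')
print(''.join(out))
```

Execution trace: 'E' (try body) → 'C' (finally) → 'N' (outer except AttributeError) → 'V' (after the try/except). Output: ECNV

Answer: ECNV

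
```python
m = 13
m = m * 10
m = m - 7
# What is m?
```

Trace:
`m = 13` → m = 13
`m = m * 10` → m = 130
`m = m - 7` → m = 123
So m = 123

Answer: 123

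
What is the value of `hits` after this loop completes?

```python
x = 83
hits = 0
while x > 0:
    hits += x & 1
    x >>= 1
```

Count set bits in 83 (binary: 0b1010011)
`hits` takes the values: 0 → 1 → 2 → 3 → 4

Answer: 4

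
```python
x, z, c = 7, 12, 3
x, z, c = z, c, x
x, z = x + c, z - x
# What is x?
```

Trace:
`x, z, c = 7, 12, 3` → x = 7; z = 12; c = 3
`x, z, c = z, c, x` → x = 12; z = 3; c = 7
`x, z = x + c, z - x` → x = 19; z = -9
So x = 19

Answer: 19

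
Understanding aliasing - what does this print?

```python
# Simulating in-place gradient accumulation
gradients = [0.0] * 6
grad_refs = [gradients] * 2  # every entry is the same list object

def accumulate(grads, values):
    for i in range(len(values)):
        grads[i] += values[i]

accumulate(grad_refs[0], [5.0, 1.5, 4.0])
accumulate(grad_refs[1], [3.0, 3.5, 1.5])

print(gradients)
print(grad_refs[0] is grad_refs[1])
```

Key concept: gradient accumulation aliasing.
Step by step:
`gradients = [0.0] * 6` → gradients = [0.0, 0.0, 0.0, 0.0, 0.0, 0.0]
`grad_refs = [gradients] * 2` → grad_refs = [[0.0, 0.0, 0.0, 0.0, 0.0, 0.0], [0.0, 0.0, 0.0, 0.0, 0.0, 0.0]]
`accumulate(grad_refs[0], [5.0, 1.5, 4.0])` → gradients = [5.0, 1.5, 4.0, 0.0, 0.0, 0.0]; grad_refs = [[5.0, 1.5, 4.0, 0.0, 0.0, 0.0], [5.0, 1.5, 4.0, 0.0, 0.0, 0.0]]
`accumulate(grad_refs[1], [3.0, 3.5, 1.5])` → gradients = [8.0, 5.0, 5.5, 0.0, 0.0, 0.0]; grad_refs = [[8.0, 5.0, 5.5, 0.0, 0.0, 0.0], [8.0, 5.0, 5.5, 0.0, 0.0, 0.0]]
`print(gradients)` → prints [8.0, 5.0, 5.5, 0.0, 0.0, 0.0]
`print(grad_refs[0] is grad_refs[1])` → prints True

Answer:
[8.0, 5.0, 5.5, 0.0, 0.0, 0.0]
True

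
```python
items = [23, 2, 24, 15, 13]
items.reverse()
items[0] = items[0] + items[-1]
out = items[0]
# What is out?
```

Trace:
`items = [23, 2, 24, 15, 13]` → items = [23, 2, 24, 15, 13]
`items.reverse()` → items = [13, 15, 24, 2, 23]
`items[0] = items[0] + items[-1]` → items = [36, 15, 24, 2, 23]
`out = items[0]` → out = 36
So out = 36

Answer: 36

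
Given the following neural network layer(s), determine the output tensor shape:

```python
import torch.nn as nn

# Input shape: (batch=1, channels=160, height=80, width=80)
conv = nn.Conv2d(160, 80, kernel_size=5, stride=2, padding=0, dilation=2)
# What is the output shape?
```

Input: (1, 160, 80, 80) -> Output: (1, 80, 36, 36)

Answer: (1, 80, 36, 36)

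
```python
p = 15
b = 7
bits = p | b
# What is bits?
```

Trace:
`p = 15` → p = 15
`b = 7` → b = 7
`bits = p | b` → bits = 15
So bits = 15

Answer: 15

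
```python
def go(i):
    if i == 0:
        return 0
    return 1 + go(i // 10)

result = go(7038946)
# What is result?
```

Count of digits of 7038946: 7

Answer: 7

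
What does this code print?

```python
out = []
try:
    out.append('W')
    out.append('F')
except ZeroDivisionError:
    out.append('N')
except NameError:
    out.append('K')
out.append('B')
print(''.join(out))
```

Execution trace: 'W' (try body) → 'F' (try body, no exception) → 'B' (after the try/except). Output: WFB

Answer: WFB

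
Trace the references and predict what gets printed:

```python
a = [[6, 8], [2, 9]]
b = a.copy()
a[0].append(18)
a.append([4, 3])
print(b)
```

Key concept: shallow copy with nested lists.
Step by step:
`a = [[6, 8], [2, 9]]` → a = [[6, 8], [2, 9]]
`b = a.copy()` → b = [[6, 8], [2, 9]]
`a[0].append(18)` → a = [[6, 8, 18], [2, 9]]; b = [[6, 8, 18], [2, 9]]
`a.append([4, 3])` → a = [[6, 8, 18], [2, 9], [4, 3]]
`print(b)` → prints [[6, 8, 18], [2, 9]]

Answer: [[6, 8, 18], [2, 9]]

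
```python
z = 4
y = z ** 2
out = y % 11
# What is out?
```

Trace:
`z = 4` → z = 4
`y = z ** 2` → y = 16
`out = y % 11` → out = 5
So out = 5

Answer: 5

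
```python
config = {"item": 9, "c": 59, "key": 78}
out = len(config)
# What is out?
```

Trace:
`config = {"item": 9, "c": 59, "key": 78}` → config = {'item': 9, 'c': 59, 'key': 78}
`out = len(config)` → out = 3
So out = 3

Answer: 3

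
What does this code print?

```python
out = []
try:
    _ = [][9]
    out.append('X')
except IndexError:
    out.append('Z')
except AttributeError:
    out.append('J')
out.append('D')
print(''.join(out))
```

Execution trace: 'Z' (except IndexError) → 'D' (after the try/except). Output: ZD

Answer: ZD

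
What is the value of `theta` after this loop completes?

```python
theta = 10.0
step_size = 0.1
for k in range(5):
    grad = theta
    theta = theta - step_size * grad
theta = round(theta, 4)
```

Gradient descent: w = 10.0 * (1 - 0.1)^5
`theta` takes the values: 10.0 → 9.0 → 8.1 → 7.29 → 6.561 → 5.9049

Answer: 5.9049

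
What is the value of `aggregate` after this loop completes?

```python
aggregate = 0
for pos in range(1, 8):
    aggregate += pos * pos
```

Sum of squares 1² to 7² = 140
`aggregate` takes the values: 0 → 1 → 5 → 14 → 30 → 55 → 91 → 140

Answer: 140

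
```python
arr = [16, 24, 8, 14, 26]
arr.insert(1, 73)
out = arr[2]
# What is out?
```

Trace:
`arr = [16, 24, 8, 14, 26]` → arr = [16, 24, 8, 14, 26]
`arr.insert(1, 73)` → arr = [16, 73, 24, 8, 14, 26]
`out = arr[2]` → out = 24
So out = 24

Answer: 24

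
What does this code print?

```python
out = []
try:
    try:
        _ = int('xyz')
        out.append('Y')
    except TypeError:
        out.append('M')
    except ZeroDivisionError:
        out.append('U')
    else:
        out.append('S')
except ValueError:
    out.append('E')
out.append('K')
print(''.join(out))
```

Execution trace: 'E' (outer except ValueError) → 'K' (after the try/except). Output: EK

Answer: EK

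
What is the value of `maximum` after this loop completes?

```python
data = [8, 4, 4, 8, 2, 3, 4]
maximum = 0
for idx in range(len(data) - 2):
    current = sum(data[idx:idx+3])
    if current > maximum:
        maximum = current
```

Max sum of 3-element window in [8, 4, 4, 8, 2, 3, 4]
`maximum` takes the values: 0 → 16

Answer: 16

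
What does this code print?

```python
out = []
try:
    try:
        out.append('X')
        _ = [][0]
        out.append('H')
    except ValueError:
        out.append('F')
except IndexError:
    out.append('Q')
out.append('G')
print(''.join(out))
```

Execution trace: 'X' (try body) → 'Q' (outer except IndexError) → 'G' (after the try/except). Output: XQG

Answer: XQG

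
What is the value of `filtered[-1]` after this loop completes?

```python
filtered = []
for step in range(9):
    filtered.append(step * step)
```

Last element of squares 0 to 8
`filtered` takes the values: [] → [0] → [0, 1] → [0, 1, 4] → [0, 1, 4, 9] → [0, 1, 4, 9, 16] → [0, 1, 4, 9, 16, 25] → [0, 1, 4, 9, 16, 25, 36] → [0, 1, 4, 9, 16, 25, 36, 49] → [0, 1, 4, 9, 16, 25, 36, 49, 64]
So `filtered[-1]` = 64

Answer: 64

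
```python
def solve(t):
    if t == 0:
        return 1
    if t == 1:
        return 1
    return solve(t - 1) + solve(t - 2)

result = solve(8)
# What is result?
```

Build up from base cases: solve(0)=1, solve(1)=1, solve(2)=2, solve(3)=3, solve(4)=5, solve(5)=8, solve(6)=13, ..., solve(8)=34

Answer: 34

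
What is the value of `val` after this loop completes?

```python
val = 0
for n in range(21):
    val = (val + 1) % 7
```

Increment mod 7, 21 times = 0
`val` takes the values: 0 → 1 → 2 → 3 → 4 → 5 → 6 → 0 → 1 → 2 → 3 → 4 → 5 → 6 → 0 → 1 → 2 → 3 → 4 → 5 → 6 → 0

Answer: 0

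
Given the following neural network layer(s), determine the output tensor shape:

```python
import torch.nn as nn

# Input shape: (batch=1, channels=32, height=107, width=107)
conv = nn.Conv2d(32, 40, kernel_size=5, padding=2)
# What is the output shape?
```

Input: (1, 32, 107, 107) -> Output: (1, 40, 107, 107)

Answer: (1, 40, 107, 107)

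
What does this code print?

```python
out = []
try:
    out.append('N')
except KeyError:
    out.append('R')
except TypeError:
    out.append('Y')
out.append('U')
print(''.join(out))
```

Execution trace: 'N' (try body, no exception) → 'U' (after the try/except). Output: NU

Answer: NU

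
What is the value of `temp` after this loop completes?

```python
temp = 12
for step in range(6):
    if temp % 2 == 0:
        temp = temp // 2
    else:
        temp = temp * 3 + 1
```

Collatz-style transformation from 12
`temp` takes the values: 12 → 6 → 3 → 10 → 5 → 16 → 8

Answer: 8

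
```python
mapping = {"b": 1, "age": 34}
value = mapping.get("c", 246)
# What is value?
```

Trace:
`mapping = {"b": 1, "age": 34}` → mapping = {'b': 1, 'age': 34}
`value = mapping.get("c", 246)` → value = 246
So value = 246

Answer: 246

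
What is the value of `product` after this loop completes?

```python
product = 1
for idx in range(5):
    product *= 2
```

2^5 = 32
`product` takes the values: 1 → 2 → 4 → 8 → 16 → 32

Answer: 32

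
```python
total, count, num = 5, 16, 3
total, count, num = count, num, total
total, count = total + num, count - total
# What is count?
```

Trace:
`total, count, num = 5, 16, 3` → total = 5; count = 16; num = 3
`total, count, num = count, num, total` → total = 16; count = 3; num = 5
`total, count = total + num, count - total` → total = 21; count = -13
So count = -13

Answer: -13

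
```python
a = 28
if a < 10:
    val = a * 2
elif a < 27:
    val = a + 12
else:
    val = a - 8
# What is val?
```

Trace:
`a = 28` → a = 28
`if a < 10: ...` → a < 10 is False, a < 27 is False, take else branch → val = 20
So val = 20

Answer: 20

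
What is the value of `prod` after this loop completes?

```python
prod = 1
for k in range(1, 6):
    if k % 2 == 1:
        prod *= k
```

Product of odd numbers 1 to 5
`prod` takes the values: 1 → 3 → 15

Answer: 15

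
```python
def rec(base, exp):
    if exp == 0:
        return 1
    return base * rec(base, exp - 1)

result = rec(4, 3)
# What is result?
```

rec(4, 3) = 4 * 4 * 4 = 64

Answer: 64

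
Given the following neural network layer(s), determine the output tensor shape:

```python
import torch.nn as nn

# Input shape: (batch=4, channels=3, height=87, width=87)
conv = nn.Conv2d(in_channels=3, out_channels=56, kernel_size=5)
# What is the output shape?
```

Input: (4, 3, 87, 87) -> Output: (4, 56, 83, 83)

Answer: (4, 56, 83, 83)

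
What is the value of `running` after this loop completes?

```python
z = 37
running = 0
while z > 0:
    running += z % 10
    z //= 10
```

Sum digits of 37
`running` takes the values: 0 → 7 → 10

Answer: 10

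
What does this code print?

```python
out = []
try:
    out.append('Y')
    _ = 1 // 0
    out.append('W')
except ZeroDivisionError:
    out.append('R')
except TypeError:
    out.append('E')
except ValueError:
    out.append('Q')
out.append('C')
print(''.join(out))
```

Execution trace: 'Y' (try body) → 'R' (except ZeroDivisionError) → 'C' (after the try/except). Output: YRC

Answer: YRC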